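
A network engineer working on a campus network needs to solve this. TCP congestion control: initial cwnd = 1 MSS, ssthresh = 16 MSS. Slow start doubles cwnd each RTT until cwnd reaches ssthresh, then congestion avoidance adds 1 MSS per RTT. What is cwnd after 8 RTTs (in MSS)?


RTT 0: cwnd = 1 MSS (initial)
RTT 1: cwnd = 2 MSS (slow start, doubled)
RTT 2: cwnd = 4 MSS (slow start, doubled)
RTT 3: cwnd = 8 MSS (slow start, doubled)
RTT 4: cwnd = 16 MSS (slow start, doubled)
RTT 5: cwnd = 17 MSS (congestion avoidance, +1)
RTT 6: cwnd = 18 MSS (congestion avoidance, +1)
RTT 7: cwnd = 19 MSS (congestion avoidance, +1)
RTT 8: cwnd = 20 MSS (congestion avoidance, +1)

20


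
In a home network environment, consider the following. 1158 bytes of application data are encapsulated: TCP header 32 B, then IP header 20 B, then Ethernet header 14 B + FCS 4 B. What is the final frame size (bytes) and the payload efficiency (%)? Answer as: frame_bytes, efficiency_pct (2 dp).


TCP segment = 1158 + 32 = 1190 B
IP packet = 1190 + 20 = 1210 B
Ethernet frame = 1210 + 14 + 4 = 1228 B
Efficiency = app / frame = 1158 / 1228 = 0.942997 = 94.2997% -> 94.30% (2 dp)

1228, 94.30


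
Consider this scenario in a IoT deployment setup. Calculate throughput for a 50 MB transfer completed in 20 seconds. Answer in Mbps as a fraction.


Given: file = 50 MB, time = 20 s
File in Mb = 50 * 8 = 400 Mb
Throughput = 400 / 20 Mbps
Throughput = 20 Mbps

20


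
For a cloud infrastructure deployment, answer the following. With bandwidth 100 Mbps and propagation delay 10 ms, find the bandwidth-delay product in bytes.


Given: bandwidth = 100 Mbps, delay = 10 ms
BDP in bits = 100 * 10^6 * 10 / 1000
BDP in bits = 1000000
BDP in bytes = 1000000 / 8 = 125000

125000


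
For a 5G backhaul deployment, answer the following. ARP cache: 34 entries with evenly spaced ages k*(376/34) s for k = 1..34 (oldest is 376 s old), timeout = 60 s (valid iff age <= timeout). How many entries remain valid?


Ages are k * 376/34 s for k = 1..34 (spacing = 11.0588 s).
Entry k is valid iff k * 376/34 <= 60 iff k <= 34 * 60 / 376 = 5.4255
n_valid = floor(5.4255) = 5
(n_stale = 34 - 5 = 29)

5


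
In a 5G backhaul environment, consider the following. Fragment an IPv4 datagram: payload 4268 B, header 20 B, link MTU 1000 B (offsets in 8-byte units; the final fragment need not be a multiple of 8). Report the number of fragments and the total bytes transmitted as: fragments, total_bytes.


Max data per non-final fragment = floor((MTU - header)/8)*8 = floor((1000 - 20)/8)*8 = floor(980/8)*8 = 976 B
Final fragment needs no 8-byte alignment: it can carry up to MTU - header = 980 B
Non-final fragments needed = ceil((payload - 980) / 976) = ceil(3288/976) = ceil(3.3689) = 4
Number of fragments = 4 + 1 = 5
Fragment sizes (data): 4 * 976 B + 364 B (last, 364 <= 980 OK)
Total bytes sent = payload + n_frags * header = 4268 + 5*20 = 4268 + 100 = 4368 B

5, 4368


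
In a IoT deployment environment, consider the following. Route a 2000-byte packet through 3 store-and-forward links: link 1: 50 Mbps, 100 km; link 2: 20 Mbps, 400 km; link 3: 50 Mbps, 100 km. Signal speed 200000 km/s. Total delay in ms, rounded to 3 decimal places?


Packet = 2000 bytes = 16000 bits. Store-and-forward: sum (t_trans + t_prop) per link.
Link 1: t_trans = 16000/(50*10^6) s = 0.3200 ms; t_prop = 100/200000 s = 0.5000 ms; subtotal = 0.8200 ms
Link 2: t_trans = 16000/(20*10^6) s = 0.8000 ms; t_prop = 400/200000 s = 2.0000 ms; subtotal = 2.8000 ms
Link 3: t_trans = 16000/(50*10^6) s = 0.3200 ms; t_prop = 100/200000 s = 0.5000 ms; subtotal = 0.8200 ms
End-to-end = 0.8200 + 2.8000 + 0.8200 = 4.4400 ms -> 4.440 ms (3 dp)

4.440


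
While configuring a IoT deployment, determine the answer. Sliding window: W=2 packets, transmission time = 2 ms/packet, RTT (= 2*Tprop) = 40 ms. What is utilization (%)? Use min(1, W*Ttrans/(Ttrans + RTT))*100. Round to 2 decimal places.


Given: W = 2, Ttrans = 2 ms, RTT = 40 ms (= 2 * Tprop, Tprop = 20 ms)
Cycle time = Ttrans + RTT = 2 + 40 = 42 ms (first packet sent until its ACK returns)
W * Ttrans = 2 * 2 = 4 ms of sending per cycle
W * Ttrans / (Ttrans + RTT) = 4 / 42 = 0.095238
U = min(1, 0.095238) = 0.095238
U% = 9.52%

9.52


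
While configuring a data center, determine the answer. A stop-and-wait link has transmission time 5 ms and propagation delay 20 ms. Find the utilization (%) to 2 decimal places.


Given: Ttrans = 5 ms, Tprop = 20 ms
RTT = 2 * Tprop = 2 * 20 = 40 ms
U = Ttrans / (Ttrans + RTT)
U = 5 / (5 + 40)
U = 5 / 45 = 0.111111
U% = 11.11%

11.11


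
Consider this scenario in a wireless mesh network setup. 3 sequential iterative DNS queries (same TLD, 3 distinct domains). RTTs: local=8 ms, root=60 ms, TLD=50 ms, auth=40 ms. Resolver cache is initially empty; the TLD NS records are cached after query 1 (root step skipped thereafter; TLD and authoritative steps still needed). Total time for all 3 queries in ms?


Lookup 1 (cold cache): local + root + TLD + auth = 8 + 60 + 50 + 40 = 158 ms
Lookups 2..3 (TLD NS cached -> skip root; new domain -> still ask TLD and auth): local + TLD + auth = 8 + 50 + 40 = 98 ms each
Remaining 2 lookups: 2 * 98 = 196 ms
Total = 158 + 196 = 354 ms

354


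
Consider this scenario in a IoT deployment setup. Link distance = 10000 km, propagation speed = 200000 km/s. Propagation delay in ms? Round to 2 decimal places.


Given: distance = 10000 km, speed = 200000 km/s
Delay = distance / speed = 10000 / 200000 seconds
Delay in ms = 10000 * 1000 / 200000
Delay = 50.0000 ms
Rounded to 2 dp = 50.00 ms

50.00


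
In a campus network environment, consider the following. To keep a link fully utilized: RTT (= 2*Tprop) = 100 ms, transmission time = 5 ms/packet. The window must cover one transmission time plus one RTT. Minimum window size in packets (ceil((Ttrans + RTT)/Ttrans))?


Given: Ttrans = 5 ms, RTT = 100 ms (= 2 * Tprop, Tprop = 50 ms)
Time until first ACK returns = Ttrans + RTT = 5 + 100 = 105 ms
Need W * Ttrans >= Ttrans + RTT  ->  W >= (Ttrans + RTT) / Ttrans
(Ttrans + RTT) / Ttrans = 105 / 5 = 21
W_min = ceil(21) = 21

21


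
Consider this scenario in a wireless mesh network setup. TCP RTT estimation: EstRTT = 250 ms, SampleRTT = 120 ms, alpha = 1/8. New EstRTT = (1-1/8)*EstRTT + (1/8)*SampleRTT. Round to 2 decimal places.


Given: EstRTT = 250 ms, SampleRTT = 120 ms, alpha = 1/8
New EstRTT = (1 - alpha) * EstRTT + alpha * SampleRTT
(7/8) * 250 = 218.75
(1/8) * 120 = 15
New EstRTT = 218.75 + 15 = 233.75 ms -> 233.75 ms (2 dp)

233.75


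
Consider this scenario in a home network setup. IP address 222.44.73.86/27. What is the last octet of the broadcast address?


Given: IP = 222.44.73.86, prefix = /27
Host bits = 32 - 27 = 5
Network last octet = 86 AND mask = 64
Host part size = 2^5 - 1 = 31
Broadcast last octet = 64 OR 31 = 95

95


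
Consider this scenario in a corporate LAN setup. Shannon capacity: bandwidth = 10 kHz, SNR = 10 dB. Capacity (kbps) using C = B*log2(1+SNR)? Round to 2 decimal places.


Given: B = 10 kHz, SNR = 10 dB
SNR linear = 10^(10/10) = 10
1 + SNR = 11
log2(11) = 3.4594316186
C = 10 * 1000 * 3.4594316186 = 34594.3162 bps
C = 34.594316 kbps -> 34.59 kbps (2 dp)

34.59


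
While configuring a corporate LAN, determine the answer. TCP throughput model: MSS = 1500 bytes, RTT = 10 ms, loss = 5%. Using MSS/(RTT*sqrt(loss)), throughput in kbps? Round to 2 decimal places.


Given: MSS = 1500 bytes, RTT = 10 ms, loss = 5%
RTT in seconds = 10 / 1000 = 0.01
Loss rate = 5% = 0.05
sqrt(loss) = sqrt(0.05) = 0.223606797750
Throughput (bytes/s) = 1500 / (0.01 * 0.223606797750) = 670820.3932
Throughput (kbps) = 670820.3932 * 8 / 1000 = 5366.563146 -> 5366.56 kbps (2 dp)

5366.56


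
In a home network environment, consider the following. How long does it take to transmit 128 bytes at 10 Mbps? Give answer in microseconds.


Given: packet = 128 bytes, bandwidth = 10 Mbps
Packet in bits = 128 * 8 = 1024 bits
Bandwidth = 10 * 10^6 = 10000000 bps
Time = 1024 / 10000000 seconds
Time in us = 1024 * 10^6 / 10000000 = 102.4

102.4


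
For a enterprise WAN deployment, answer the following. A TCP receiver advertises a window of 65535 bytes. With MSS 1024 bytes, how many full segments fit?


Given: RWND = 65535 bytes, MSS = 1024 bytes
Full segments = floor(RWND / MSS)
Full segments = floor(65535 / 1024)
Full segments = floor(63.999) = 63

63


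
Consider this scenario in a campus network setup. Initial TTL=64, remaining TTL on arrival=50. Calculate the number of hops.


Given: initial TTL = 64, received TTL = 50
Hops = initial TTL - received TTL
Hops = 64 - 50 = 14

14


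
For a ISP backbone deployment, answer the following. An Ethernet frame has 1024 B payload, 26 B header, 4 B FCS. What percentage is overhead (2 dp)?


Given: payload = 1024 B, header = 26 B, trailer = 4 B
Overhead bytes = header + trailer = 26 + 4 = 30
Total frame = payload + overhead = 1024 + 30 = 1054
Overhead % = 30 / 1054 * 100 = 2.8463% -> 2.85% (2 dp)

2.85


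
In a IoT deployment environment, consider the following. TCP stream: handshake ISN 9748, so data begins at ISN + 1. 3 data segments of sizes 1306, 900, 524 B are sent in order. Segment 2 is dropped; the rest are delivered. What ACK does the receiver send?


SYN uses sequence number 9748; first data byte = ISN + 1 = 9749.
Segment 1: SEQ = 9749, len = 1306 B, covers [9749, 11054]
Segment 2: SEQ = 11055, len = 900 B, covers [11055, 11954] [LOST]
Segment 3: SEQ = 11955, len = 524 B, covers [11955, 12478]
In-order data received: bytes [9749, 11054] (segments 1..1).
Segment 2 missing -> gap begins at byte 11055; later segments buffered out of order.
Cumulative ACK = next expected in-order byte = 9749 + 1306 = 11055

11055


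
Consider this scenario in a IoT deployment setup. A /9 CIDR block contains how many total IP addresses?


Given: CIDR prefix /9
Host bits = 32 - 9 = 23
Total addresses = 2^23 = 8388608

8388608


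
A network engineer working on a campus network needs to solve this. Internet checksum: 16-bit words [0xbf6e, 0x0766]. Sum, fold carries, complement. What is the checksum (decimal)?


Given words: [0xbf6e, 0x0766]
Step 1: Sum all words
Raw sum = 49006 + 1894 = 50900
One's complement = ~50900 & 0xFFFF = 14635

14635


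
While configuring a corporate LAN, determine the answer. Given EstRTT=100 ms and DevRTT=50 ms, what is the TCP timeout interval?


Given: EstRTT = 100 ms, DevRTT = 50 ms
Timeout = EstRTT + 4 * DevRTT
4 * DevRTT = 4 * 50 = 200
Timeout = 100 + 200 = 300 ms

300


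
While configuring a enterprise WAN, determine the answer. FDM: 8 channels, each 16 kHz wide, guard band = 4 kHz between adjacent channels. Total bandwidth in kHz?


Given: 8 channels, 16 kHz each, guard = 4 kHz
Channel bandwidth = 8 * 16 = 128 kHz
Guard bands = 7 gaps * 4 kHz = 28 kHz
Total = 128 + 28 = 156 kHz

156


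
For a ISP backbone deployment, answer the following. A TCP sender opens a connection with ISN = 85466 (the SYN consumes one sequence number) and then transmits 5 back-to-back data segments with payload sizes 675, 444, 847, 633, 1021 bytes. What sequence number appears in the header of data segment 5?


The SYN occupies sequence number ISN = 85466, so the first data byte is ISN + 1 = 85467.
SEQ of data segment i = (ISN + 1) + sum of payload sizes of segments 1..i-1.
Segment 1: SEQ = 85467, payload = 675 bytes
Segment 2: SEQ = 86142, payload = 444 bytes
Segment 3: SEQ = 86586, payload = 847 bytes
Segment 4: SEQ = 87433, payload = 633 bytes
Segment 5: SEQ = 88066, payload = 1021 bytes
SEQ of segment 5 = 85467 + 675 + 444 + 847 + 633 = 88066

88066


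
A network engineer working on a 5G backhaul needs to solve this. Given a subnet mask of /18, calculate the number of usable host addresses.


Given: subnet mask /18
Host bits = 32 - 18 = 14
Total addresses = 2^14 = 16384
Usable hosts = 16384 - 2 (network + broadcast) = 16382

16382


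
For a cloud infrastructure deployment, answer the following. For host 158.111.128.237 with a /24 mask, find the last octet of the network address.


Given: IP = 158.111.128.237, prefix = /24
Subnet mask = 255.255.255.0
Last octet of IP: 237
Last octet of mask: 0
Network last octet = 237 AND 0 = 0

0


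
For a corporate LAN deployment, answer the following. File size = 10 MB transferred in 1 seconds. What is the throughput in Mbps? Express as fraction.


Given: file = 10 MB, time = 1 s
File in Mb = 10 * 8 = 80 Mb
Throughput = 80 / 1 Mbps
Throughput = 80 Mbps

80


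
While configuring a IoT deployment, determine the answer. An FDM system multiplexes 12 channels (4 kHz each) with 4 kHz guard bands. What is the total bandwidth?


Given: 12 channels, 4 kHz each, guard = 4 kHz
Channel bandwidth = 12 * 4 = 48 kHz
Guard bands = 11 gaps * 4 kHz = 44 kHz
Total = 48 + 44 = 92 kHz

92


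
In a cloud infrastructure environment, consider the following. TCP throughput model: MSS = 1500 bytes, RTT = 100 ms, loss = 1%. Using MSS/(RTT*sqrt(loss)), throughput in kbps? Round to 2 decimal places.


Given: MSS = 1500 bytes, RTT = 100 ms, loss = 1%
RTT in seconds = 100 / 1000 = 0.1
Loss rate = 1% = 0.01
sqrt(loss) = sqrt(0.01) = 0.1
Throughput (bytes/s) = 1500 / (0.1 * 0.1) = 150000.0000
Throughput (kbps) = 150000.0000 * 8 / 1000 = 1200.000000 -> 1200.00 kbps (2 dp)

1200.00


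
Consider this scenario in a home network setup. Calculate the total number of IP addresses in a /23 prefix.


Given: CIDR prefix /23
Host bits = 32 - 23 = 9
Total addresses = 2^9 = 512

512


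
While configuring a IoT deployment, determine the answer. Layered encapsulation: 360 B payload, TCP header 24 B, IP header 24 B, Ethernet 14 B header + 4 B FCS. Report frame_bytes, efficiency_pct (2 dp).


TCP segment = 360 + 24 = 384 B
IP packet = 384 + 24 = 408 B
Ethernet frame = 408 + 14 + 4 = 426 B
Efficiency = app / frame = 360 / 426 = 0.845070 = 84.5070% -> 84.51% (2 dp)

426, 84.51


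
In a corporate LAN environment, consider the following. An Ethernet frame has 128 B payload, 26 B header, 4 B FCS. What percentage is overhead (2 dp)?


Given: payload = 128 B, header = 26 B, trailer = 4 B
Overhead bytes = header + trailer = 26 + 4 = 30
Total frame = payload + overhead = 128 + 30 = 158
Overhead % = 30 / 158 * 100 = 18.9873% -> 18.99% (2 dp)

18.99


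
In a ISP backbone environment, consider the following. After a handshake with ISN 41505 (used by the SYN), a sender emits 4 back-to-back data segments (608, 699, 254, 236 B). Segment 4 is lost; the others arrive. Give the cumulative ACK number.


SYN uses sequence number 41505; first data byte = ISN + 1 = 41506.
Segment 1: SEQ = 41506, len = 608 B, covers [41506, 42113]
Segment 2: SEQ = 42114, len = 699 B, covers [42114, 42812]
Segment 3: SEQ = 42813, len = 254 B, covers [42813, 43066]
Segment 4: SEQ = 43067, len = 236 B, covers [43067, 43302] [LOST]
In-order data received: bytes [41506, 43066] (segments 1..3).
Segment 4 missing -> gap begins at byte 43067.
Cumulative ACK = next expected in-order byte = 41506 + 608 + 699 + 254 = 43067

43067


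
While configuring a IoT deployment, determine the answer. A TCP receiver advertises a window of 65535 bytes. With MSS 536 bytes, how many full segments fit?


Given: RWND = 65535 bytes, MSS = 536 bytes
Full segments = floor(RWND / MSS)
Full segments = floor(65535 / 536)
Full segments = floor(122.2668) = 122

122


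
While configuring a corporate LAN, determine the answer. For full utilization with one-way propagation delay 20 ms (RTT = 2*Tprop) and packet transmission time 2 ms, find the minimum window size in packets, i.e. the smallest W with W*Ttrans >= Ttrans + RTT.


Given: Ttrans = 2 ms, RTT = 40 ms (= 2 * Tprop, Tprop = 20 ms)
Time until first ACK returns = Ttrans + RTT = 2 + 40 = 42 ms
Need W * Ttrans >= Ttrans + RTT  ->  W >= (Ttrans + RTT) / Ttrans
(Ttrans + RTT) / Ttrans = 42 / 2 = 21
W_min = ceil(21) = 21

21


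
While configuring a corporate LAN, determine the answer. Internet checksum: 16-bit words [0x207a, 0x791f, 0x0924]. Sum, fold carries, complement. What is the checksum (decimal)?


Given words: [0x207a, 0x791f, 0x0924]
Step 1: Sum all words
Raw sum = 8314 + 31007 + 2340 = 41661
One's complement = ~41661 & 0xFFFF = 23874

23874


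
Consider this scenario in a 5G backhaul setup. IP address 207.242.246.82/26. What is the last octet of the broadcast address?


Given: IP = 207.242.246.82, prefix = /26
Host bits = 32 - 26 = 6
Network last octet = 82 AND mask = 64
Host part size = 2^6 - 1 = 63
Broadcast last octet = 64 OR 63 = 127

127


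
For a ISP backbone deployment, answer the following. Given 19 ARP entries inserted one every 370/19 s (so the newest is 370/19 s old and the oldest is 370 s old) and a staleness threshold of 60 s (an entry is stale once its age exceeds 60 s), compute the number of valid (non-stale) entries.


Ages are k * 370/19 s for k = 1..19 (spacing = 19.4737 s).
Entry k is valid iff k * 370/19 <= 60 iff k <= 19 * 60 / 370 = 3.0811
n_valid = floor(3.0811) = 3
(n_stale = 19 - 3 = 16)

3


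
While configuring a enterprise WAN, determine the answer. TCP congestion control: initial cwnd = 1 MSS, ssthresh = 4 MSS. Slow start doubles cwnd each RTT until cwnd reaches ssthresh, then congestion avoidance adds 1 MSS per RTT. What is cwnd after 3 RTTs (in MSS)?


RTT 0: cwnd = 1 MSS (initial)
RTT 1: cwnd = 2 MSS (slow start, doubled)
RTT 2: cwnd = 4 MSS (slow start, doubled)
RTT 3: cwnd = 5 MSS (congestion avoidance, +1)

5


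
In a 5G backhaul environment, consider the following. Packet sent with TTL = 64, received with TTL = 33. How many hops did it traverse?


Given: initial TTL = 64, received TTL = 33
Hops = initial TTL - received TTL
Hops = 64 - 33 = 31

31


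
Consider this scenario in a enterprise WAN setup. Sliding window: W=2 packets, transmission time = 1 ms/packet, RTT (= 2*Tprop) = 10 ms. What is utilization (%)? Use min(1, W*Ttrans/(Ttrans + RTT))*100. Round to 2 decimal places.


Given: W = 2, Ttrans = 1 ms, RTT = 10 ms (= 2 * Tprop, Tprop = 5 ms)
Cycle time = Ttrans + RTT = 1 + 10 = 11 ms (first packet sent until its ACK returns)
W * Ttrans = 2 * 1 = 2 ms of sending per cycle
W * Ttrans / (Ttrans + RTT) = 2 / 11 = 0.181818
U = min(1, 0.181818) = 0.181818
U% = 18.18%

18.18


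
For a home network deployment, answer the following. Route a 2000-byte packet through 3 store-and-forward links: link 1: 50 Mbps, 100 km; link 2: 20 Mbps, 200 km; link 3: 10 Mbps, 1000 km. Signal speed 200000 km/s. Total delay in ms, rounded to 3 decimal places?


Packet = 2000 bytes = 16000 bits. Store-and-forward: sum (t_trans + t_prop) per link.
Link 1: t_trans = 16000/(50*10^6) s = 0.3200 ms; t_prop = 100/200000 s = 0.5000 ms; subtotal = 0.8200 ms
Link 2: t_trans = 16000/(20*10^6) s = 0.8000 ms; t_prop = 200/200000 s = 1.0000 ms; subtotal = 1.8000 ms
Link 3: t_trans = 16000/(10*10^6) s = 1.6000 ms; t_prop = 1000/200000 s = 5.0000 ms; subtotal = 6.6000 ms
End-to-end = 0.8200 + 1.8000 + 6.6000 = 9.2200 ms -> 9.220 ms (3 dp)

9.220


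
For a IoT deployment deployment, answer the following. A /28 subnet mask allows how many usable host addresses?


Given: subnet mask /28
Host bits = 32 - 28 = 4
Total addresses = 2^4 = 16
Usable hosts = 16 - 2 (network + broadcast) = 14

14


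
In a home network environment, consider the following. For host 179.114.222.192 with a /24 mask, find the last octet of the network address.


Given: IP = 179.114.222.192, prefix = /24
Subnet mask = 255.255.255.0
Last octet of IP: 192
Last octet of mask: 0
Network last octet = 192 AND 0 = 0

0


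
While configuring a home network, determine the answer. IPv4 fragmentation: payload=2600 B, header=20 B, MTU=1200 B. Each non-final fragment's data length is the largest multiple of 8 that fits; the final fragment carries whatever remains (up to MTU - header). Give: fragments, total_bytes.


Max data per non-final fragment = floor((MTU - header)/8)*8 = floor((1200 - 20)/8)*8 = floor(1180/8)*8 = 1176 B
Final fragment needs no 8-byte alignment: it can carry up to MTU - header = 1180 B
Non-final fragments needed = ceil((payload - 1180) / 1176) = ceil(1420/1176) = ceil(1.2075) = 2
Number of fragments = 2 + 1 = 3
Fragment sizes (data): 2 * 1176 B + 248 B (last, 248 <= 1180 OK)
Total bytes sent = payload + n_frags * header = 2600 + 3*20 = 2600 + 60 = 2660 B

3, 2660


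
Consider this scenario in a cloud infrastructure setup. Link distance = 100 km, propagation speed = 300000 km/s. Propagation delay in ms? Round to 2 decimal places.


Given: distance = 100 km, speed = 300000 km/s
Delay = distance / speed = 100 / 300000 seconds
Delay in ms = 100 * 1000 / 300000
Delay = 0.3333 ms
Rounded to 2 dp = 0.33 ms

0.33


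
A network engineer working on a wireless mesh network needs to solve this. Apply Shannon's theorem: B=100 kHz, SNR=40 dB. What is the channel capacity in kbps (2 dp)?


Given: B = 100 kHz, SNR = 40 dB
SNR linear = 10^(40/10) = 10000
1 + SNR = 10001
log2(10001) = 13.2878566418
C = 100 * 1000 * 13.2878566418 = 1328785.6642 bps
C = 1328.785664 kbps -> 1328.79 kbps (2 dp)

1328.79


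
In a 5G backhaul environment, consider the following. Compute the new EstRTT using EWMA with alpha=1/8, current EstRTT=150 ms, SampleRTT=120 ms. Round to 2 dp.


Given: EstRTT = 150 ms, SampleRTT = 120 ms, alpha = 1/8
New EstRTT = (1 - alpha) * EstRTT + alpha * SampleRTT
(7/8) * 150 = 131.25
(1/8) * 120 = 15
New EstRTT = 131.25 + 15 = 146.25 ms -> 146.25 ms (2 dp)

146.25


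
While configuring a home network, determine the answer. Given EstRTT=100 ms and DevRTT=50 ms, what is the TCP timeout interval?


Given: EstRTT = 100 ms, DevRTT = 50 ms
Timeout = EstRTT + 4 * DevRTT
4 * DevRTT = 4 * 50 = 200
Timeout = 100 + 200 = 300 ms

300


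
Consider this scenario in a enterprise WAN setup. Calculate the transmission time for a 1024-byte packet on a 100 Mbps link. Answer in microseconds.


Given: packet = 1024 bytes, bandwidth = 100 Mbps
Packet in bits = 1024 * 8 = 8192 bits
Bandwidth = 100 * 10^6 = 100000000 bps
Time = 8192 / 100000000 seconds
Time in us = 8192 * 10^6 / 100000000 = 81.92

81.92


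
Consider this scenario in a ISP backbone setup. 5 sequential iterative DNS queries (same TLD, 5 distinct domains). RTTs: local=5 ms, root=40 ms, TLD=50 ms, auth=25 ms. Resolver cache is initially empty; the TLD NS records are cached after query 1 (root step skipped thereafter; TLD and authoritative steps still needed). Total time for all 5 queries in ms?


Lookup 1 (cold cache): local + root + TLD + auth = 5 + 40 + 50 + 25 = 120 ms
Lookups 2..5 (TLD NS cached -> skip root; new domain -> still ask TLD and auth): local + TLD + auth = 5 + 50 + 25 = 80 ms each
Remaining 4 lookups: 4 * 80 = 320 ms
Total = 120 + 320 = 440 ms

440


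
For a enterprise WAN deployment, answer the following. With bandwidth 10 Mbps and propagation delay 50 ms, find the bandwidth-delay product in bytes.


Given: bandwidth = 10 Mbps, delay = 50 ms
BDP in bits = 10 * 10^6 * 50 / 1000
BDP in bits = 500000
BDP in bytes = 500000 / 8 = 62500

62500


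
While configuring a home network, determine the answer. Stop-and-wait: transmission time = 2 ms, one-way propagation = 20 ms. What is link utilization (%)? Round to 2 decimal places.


Given: Ttrans = 2 ms, Tprop = 20 ms
RTT = 2 * Tprop = 2 * 20 = 40 ms
U = Ttrans / (Ttrans + RTT)
U = 2 / (2 + 40)
U = 2 / 42 = 0.047619
U% = 4.76%

4.76


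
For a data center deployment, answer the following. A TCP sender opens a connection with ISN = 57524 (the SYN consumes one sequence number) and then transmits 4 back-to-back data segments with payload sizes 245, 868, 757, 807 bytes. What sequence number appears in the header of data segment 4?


The SYN occupies sequence number ISN = 57524, so the first data byte is ISN + 1 = 57525.
SEQ of data segment i = (ISN + 1) + sum of payload sizes of segments 1..i-1.
Segment 1: SEQ = 57525, payload = 245 bytes
Segment 2: SEQ = 57770, payload = 868 bytes
Segment 3: SEQ = 58638, payload = 757 bytes
Segment 4: SEQ = 59395, payload = 807 bytes
SEQ of segment 4 = 57525 + 245 + 868 + 757 = 59395

59395


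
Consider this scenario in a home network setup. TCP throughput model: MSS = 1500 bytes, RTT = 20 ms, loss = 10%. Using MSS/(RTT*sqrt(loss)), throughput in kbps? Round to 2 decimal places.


Given: MSS = 1500 bytes, RTT = 20 ms, loss = 10%
RTT in seconds = 20 / 1000 = 0.02
Loss rate = 10% = 0.1
sqrt(loss) = sqrt(0.1) = 0.316227766017
Throughput (bytes/s) = 1500 / (0.02 * 0.316227766017) = 237170.8245
Throughput (kbps) = 237170.8245 * 8 / 1000 = 1897.366596 -> 1897.37 kbps (2 dp)

1897.37


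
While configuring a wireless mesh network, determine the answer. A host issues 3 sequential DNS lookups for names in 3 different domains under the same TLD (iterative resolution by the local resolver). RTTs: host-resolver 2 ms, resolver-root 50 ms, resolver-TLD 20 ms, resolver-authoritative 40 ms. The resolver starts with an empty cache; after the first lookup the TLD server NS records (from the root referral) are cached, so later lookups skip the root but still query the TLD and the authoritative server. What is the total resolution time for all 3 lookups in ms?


Lookup 1 (cold cache): local + root + TLD + auth = 2 + 50 + 20 + 40 = 112 ms
Lookups 2..3 (TLD NS cached -> skip root; new domain -> still ask TLD and auth): local + TLD + auth = 2 + 20 + 40 = 62 ms each
Remaining 2 lookups: 2 * 62 = 124 ms
Total = 112 + 124 = 236 ms

236


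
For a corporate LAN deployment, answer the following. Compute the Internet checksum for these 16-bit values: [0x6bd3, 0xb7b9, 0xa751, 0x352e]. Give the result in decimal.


Given words: [0x6bd3, 0xb7b9, 0xa751, 0x352e]
Step 1: Sum all words
Raw sum = 27603 + 47033 + 42833 + 13614 = 131083
Step 2: Fold carry: (11 + 2) = 13
One's complement = ~13 & 0xFFFF = 65522

65522


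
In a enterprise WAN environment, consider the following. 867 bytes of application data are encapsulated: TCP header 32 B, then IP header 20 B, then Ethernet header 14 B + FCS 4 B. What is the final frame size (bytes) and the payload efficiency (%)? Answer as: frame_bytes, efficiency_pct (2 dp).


TCP segment = 867 + 32 = 899 B
IP packet = 899 + 20 = 919 B
Ethernet frame = 919 + 14 + 4 = 937 B
Efficiency = app / frame = 867 / 937 = 0.925293 = 92.5293% -> 92.53% (2 dp)

937, 92.53


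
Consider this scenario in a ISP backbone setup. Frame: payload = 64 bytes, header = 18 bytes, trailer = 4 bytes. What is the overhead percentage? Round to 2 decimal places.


Given: payload = 64 B, header = 18 B, trailer = 4 B
Overhead bytes = header + trailer = 18 + 4 = 22
Total frame = payload + overhead = 64 + 22 = 86
Overhead % = 22 / 86 * 100 = 25.5814% -> 25.58% (2 dp)

25.58


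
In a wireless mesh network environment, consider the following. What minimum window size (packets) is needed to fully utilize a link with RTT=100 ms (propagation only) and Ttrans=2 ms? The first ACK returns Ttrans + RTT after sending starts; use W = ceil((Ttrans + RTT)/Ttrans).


Given: Ttrans = 2 ms, RTT = 100 ms (= 2 * Tprop, Tprop = 50 ms)
Time until first ACK returns = Ttrans + RTT = 2 + 100 = 102 ms
Need W * Ttrans >= Ttrans + RTT  ->  W >= (Ttrans + RTT) / Ttrans
(Ttrans + RTT) / Ttrans = 102 / 2 = 51
W_min = ceil(51) = 51

51


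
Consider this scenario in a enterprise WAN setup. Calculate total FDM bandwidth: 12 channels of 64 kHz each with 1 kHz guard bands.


Given: 12 channels, 64 kHz each, guard = 1 kHz
Channel bandwidth = 12 * 64 = 768 kHz
Guard bands = 11 gaps * 1 kHz = 11 kHz
Total = 768 + 11 = 779 kHz

779


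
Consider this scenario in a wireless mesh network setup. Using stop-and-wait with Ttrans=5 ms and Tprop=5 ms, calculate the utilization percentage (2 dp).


Given: Ttrans = 5 ms, Tprop = 5 ms
RTT = 2 * Tprop = 2 * 5 = 10 ms
U = Ttrans / (Ttrans + RTT)
U = 5 / (5 + 10)
U = 5 / 15 = 0.333333
U% = 33.33%

33.33


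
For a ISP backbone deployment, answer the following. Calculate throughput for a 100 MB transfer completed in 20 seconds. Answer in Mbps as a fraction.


Given: file = 100 MB, time = 20 s
File in Mb = 100 * 8 = 800 Mb
Throughput = 800 / 20 Mbps
Throughput = 40 Mbps

40


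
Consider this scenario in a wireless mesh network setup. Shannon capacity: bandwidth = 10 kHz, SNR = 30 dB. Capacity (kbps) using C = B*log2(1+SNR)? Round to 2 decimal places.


Given: B = 10 kHz, SNR = 30 dB
SNR linear = 10^(30/10) = 1000
1 + SNR = 1001
log2(1001) = 9.9672262588
C = 10 * 1000 * 9.9672262588 = 99672.2626 bps
C = 99.672263 kbps -> 99.67 kbps (2 dp)

99.67


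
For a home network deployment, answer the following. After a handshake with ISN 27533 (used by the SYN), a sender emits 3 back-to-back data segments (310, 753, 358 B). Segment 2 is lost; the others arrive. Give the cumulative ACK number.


SYN uses sequence number 27533; first data byte = ISN + 1 = 27534.
Segment 1: SEQ = 27534, len = 310 B, covers [27534, 27843]
Segment 2: SEQ = 27844, len = 753 B, covers [27844, 28596] [LOST]
Segment 3: SEQ = 28597, len = 358 B, covers [28597, 28954]
In-order data received: bytes [27534, 27843] (segments 1..1).
Segment 2 missing -> gap begins at byte 27844; later segments buffered out of order.
Cumulative ACK = next expected in-order byte = 27534 + 310 = 27844

27844


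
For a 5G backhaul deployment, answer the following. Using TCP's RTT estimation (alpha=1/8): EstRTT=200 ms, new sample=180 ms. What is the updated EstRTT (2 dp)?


Given: EstRTT = 200 ms, SampleRTT = 180 ms, alpha = 1/8
New EstRTT = (1 - alpha) * EstRTT + alpha * SampleRTT
(7/8) * 200 = 175
(1/8) * 180 = 22.5
New EstRTT = 175 + 22.5 = 197.5 ms -> 197.50 ms (2 dp)

197.50


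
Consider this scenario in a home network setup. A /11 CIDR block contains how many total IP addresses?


Given: CIDR prefix /11
Host bits = 32 - 11 = 21
Total addresses = 2^21 = 2097152

2097152


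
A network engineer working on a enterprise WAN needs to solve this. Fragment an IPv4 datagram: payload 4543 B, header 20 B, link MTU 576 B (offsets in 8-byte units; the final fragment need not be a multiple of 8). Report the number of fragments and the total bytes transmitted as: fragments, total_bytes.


Max data per non-final fragment = floor((MTU - header)/8)*8 = floor((576 - 20)/8)*8 = floor(556/8)*8 = 552 B
Final fragment needs no 8-byte alignment: it can carry up to MTU - header = 556 B
Non-final fragments needed = ceil((payload - 556) / 552) = ceil(3987/552) = ceil(7.2228) = 8
Number of fragments = 8 + 1 = 9
Fragment sizes (data): 8 * 552 B + 127 B (last, 127 <= 556 OK)
Total bytes sent = payload + n_frags * header = 4543 + 9*20 = 4543 + 180 = 4723 B

9, 4723


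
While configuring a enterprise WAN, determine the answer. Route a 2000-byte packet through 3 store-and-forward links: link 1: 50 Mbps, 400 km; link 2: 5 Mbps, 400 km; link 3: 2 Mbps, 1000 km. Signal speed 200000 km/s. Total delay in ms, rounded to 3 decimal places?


Packet = 2000 bytes = 16000 bits. Store-and-forward: sum (t_trans + t_prop) per link.
Link 1: t_trans = 16000/(50*10^6) s = 0.3200 ms; t_prop = 400/200000 s = 2.0000 ms; subtotal = 2.3200 ms
Link 2: t_trans = 16000/(5*10^6) s = 3.2000 ms; t_prop = 400/200000 s = 2.0000 ms; subtotal = 5.2000 ms
Link 3: t_trans = 16000/(2*10^6) s = 8.0000 ms; t_prop = 1000/200000 s = 5.0000 ms; subtotal = 13.0000 ms
End-to-end = 2.3200 + 5.2000 + 13.0000 = 20.5200 ms -> 20.520 ms (3 dp)

20.520


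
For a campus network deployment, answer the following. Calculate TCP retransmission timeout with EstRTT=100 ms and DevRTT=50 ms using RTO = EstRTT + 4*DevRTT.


Given: EstRTT = 100 ms, DevRTT = 50 ms
Timeout = EstRTT + 4 * DevRTT
4 * DevRTT = 4 * 50 = 200
Timeout = 100 + 200 = 300 ms

300


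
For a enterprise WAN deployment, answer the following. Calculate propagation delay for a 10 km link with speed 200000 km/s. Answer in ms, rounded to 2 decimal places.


Given: distance = 10 km, speed = 200000 km/s
Delay = distance / speed = 10 / 200000 seconds
Delay in ms = 10 * 1000 / 200000
Delay = 0.0500 ms
Rounded to 2 dp = 0.05 ms

0.05


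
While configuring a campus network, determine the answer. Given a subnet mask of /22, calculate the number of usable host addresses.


Given: subnet mask /22
Host bits = 32 - 22 = 10
Total addresses = 2^10 = 1024
Usable hosts = 1024 - 2 (network + broadcast) = 1022

1022


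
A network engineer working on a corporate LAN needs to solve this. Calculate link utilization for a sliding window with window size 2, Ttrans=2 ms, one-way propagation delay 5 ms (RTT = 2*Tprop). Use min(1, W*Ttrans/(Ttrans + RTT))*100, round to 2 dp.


Given: W = 2, Ttrans = 2 ms, RTT = 10 ms (= 2 * Tprop, Tprop = 5 ms)
Cycle time = Ttrans + RTT = 2 + 10 = 12 ms (first packet sent until its ACK returns)
W * Ttrans = 2 * 2 = 4 ms of sending per cycle
W * Ttrans / (Ttrans + RTT) = 4 / 12 = 0.333333
U = min(1, 0.333333) = 0.333333
U% = 33.33%

33.33


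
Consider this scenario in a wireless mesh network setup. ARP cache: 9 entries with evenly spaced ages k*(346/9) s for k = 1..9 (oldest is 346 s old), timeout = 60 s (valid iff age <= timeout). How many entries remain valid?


Ages are k * 346/9 s for k = 1..9 (spacing = 38.4444 s).
Entry k is valid iff k * 346/9 <= 60 iff k <= 9 * 60 / 346 = 1.5607
n_valid = floor(1.5607) = 1
(n_stale = 9 - 1 = 8)

1


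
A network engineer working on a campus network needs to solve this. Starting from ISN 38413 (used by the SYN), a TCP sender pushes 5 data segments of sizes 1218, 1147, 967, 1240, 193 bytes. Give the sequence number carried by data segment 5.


The SYN occupies sequence number ISN = 38413, so the first data byte is ISN + 1 = 38414.
SEQ of data segment i = (ISN + 1) + sum of payload sizes of segments 1..i-1.
Segment 1: SEQ = 38414, payload = 1218 bytes
Segment 2: SEQ = 39632, payload = 1147 bytes
Segment 3: SEQ = 40779, payload = 967 bytes
Segment 4: SEQ = 41746, payload = 1240 bytes
Segment 5: SEQ = 42986, payload = 193 bytes
SEQ of segment 5 = 38414 + 1218 + 1147 + 967 + 1240 = 42986

42986


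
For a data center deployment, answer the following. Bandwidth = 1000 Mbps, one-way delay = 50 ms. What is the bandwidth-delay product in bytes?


Given: bandwidth = 1000 Mbps, delay = 50 ms
BDP in bits = 1000 * 10^6 * 50 / 1000
BDP in bits = 50000000
BDP in bytes = 50000000 / 8 = 6250000

6250000


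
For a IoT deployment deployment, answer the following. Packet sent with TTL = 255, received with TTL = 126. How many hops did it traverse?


Given: initial TTL = 255, received TTL = 126
Hops = initial TTL - received TTL
Hops = 255 - 126 = 129

129


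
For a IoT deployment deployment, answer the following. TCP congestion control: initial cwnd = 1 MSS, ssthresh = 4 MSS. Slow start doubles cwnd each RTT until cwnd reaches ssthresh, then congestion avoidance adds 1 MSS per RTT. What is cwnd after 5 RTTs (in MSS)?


RTT 0: cwnd = 1 MSS (initial)
RTT 1: cwnd = 2 MSS (slow start, doubled)
RTT 2: cwnd = 4 MSS (slow start, doubled)
RTT 3: cwnd = 5 MSS (congestion avoidance, +1)
RTT 4: cwnd = 6 MSS (congestion avoidance, +1)
RTT 5: cwnd = 7 MSS (congestion avoidance, +1)

7


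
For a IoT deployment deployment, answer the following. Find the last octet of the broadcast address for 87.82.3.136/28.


Given: IP = 87.82.3.136, prefix = /28
Host bits = 32 - 28 = 4
Network last octet = 136 AND mask = 128
Host part size = 2^4 - 1 = 15
Broadcast last octet = 128 OR 15 = 143

143


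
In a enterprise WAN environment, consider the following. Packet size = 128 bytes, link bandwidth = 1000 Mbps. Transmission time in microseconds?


Given: packet = 128 bytes, bandwidth = 1000 Mbps
Packet in bits = 128 * 8 = 1024 bits
Bandwidth = 1000 * 10^6 = 1000000000 bps
Time = 1024 / 1000000000 seconds
Time in us = 1024 * 10^6 / 1000000000 = 1.024

1.024


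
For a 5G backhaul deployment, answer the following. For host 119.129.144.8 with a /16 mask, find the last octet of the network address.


Given: IP = 119.129.144.8, prefix = /16
Subnet mask = 255.255.0.0
Last octet of IP: 8
Last octet of mask: 0
Network last octet = 8 AND 0 = 0

0


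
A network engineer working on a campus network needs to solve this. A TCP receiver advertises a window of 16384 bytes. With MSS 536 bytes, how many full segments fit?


Given: RWND = 16384 bytes, MSS = 536 bytes
Full segments = floor(RWND / MSS)
Full segments = floor(16384 / 536)
Full segments = floor(30.5672) = 30

30


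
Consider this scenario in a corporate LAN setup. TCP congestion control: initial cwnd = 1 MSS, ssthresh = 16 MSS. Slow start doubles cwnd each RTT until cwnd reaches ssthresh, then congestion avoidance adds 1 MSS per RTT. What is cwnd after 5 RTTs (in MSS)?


RTT 0: cwnd = 1 MSS (initial)
RTT 1: cwnd = 2 MSS (slow start, doubled)
RTT 2: cwnd = 4 MSS (slow start, doubled)
RTT 3: cwnd = 8 MSS (slow start, doubled)
RTT 4: cwnd = 16 MSS (slow start, doubled)
RTT 5: cwnd = 17 MSS (congestion avoidance, +1)

17


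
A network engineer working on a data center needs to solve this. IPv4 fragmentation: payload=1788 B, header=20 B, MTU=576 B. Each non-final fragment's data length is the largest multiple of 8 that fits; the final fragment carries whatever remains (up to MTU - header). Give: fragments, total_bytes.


Max data per non-final fragment = floor((MTU - header)/8)*8 = floor((576 - 20)/8)*8 = floor(556/8)*8 = 552 B
Final fragment needs no 8-byte alignment: it can carry up to MTU - header = 556 B
Non-final fragments needed = ceil((payload - 556) / 552) = ceil(1232/552) = ceil(2.2319) = 3
Number of fragments = 3 + 1 = 4
Fragment sizes (data): 3 * 552 B + 132 B (last, 132 <= 556 OK)
Total bytes sent = payload + n_frags * header = 1788 + 4*20 = 1788 + 80 = 1868 B

4, 1868


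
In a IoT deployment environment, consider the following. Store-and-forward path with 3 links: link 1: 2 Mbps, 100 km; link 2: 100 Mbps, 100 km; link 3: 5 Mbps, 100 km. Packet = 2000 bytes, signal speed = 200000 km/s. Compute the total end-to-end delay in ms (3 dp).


Packet = 2000 bytes = 16000 bits. Store-and-forward: sum (t_trans + t_prop) per link.
Link 1: t_trans = 16000/(2*10^6) s = 8.0000 ms; t_prop = 100/200000 s = 0.5000 ms; subtotal = 8.5000 ms
Link 2: t_trans = 16000/(100*10^6) s = 0.1600 ms; t_prop = 100/200000 s = 0.5000 ms; subtotal = 0.6600 ms
Link 3: t_trans = 16000/(5*10^6) s = 3.2000 ms; t_prop = 100/200000 s = 0.5000 ms; subtotal = 3.7000 ms
End-to-end = 8.5000 + 0.6600 + 3.7000 = 12.8600 ms -> 12.860 ms (3 dp)

12.860


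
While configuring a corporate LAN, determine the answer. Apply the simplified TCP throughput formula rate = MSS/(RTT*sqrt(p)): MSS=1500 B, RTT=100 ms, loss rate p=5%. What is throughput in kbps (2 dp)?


Given: MSS = 1500 bytes, RTT = 100 ms, loss = 5%
RTT in seconds = 100 / 1000 = 0.1
Loss rate = 5% = 0.05
sqrt(loss) = sqrt(0.05) = 0.223606797750
Throughput (bytes/s) = 1500 / (0.1 * 0.223606797750) = 67082.0393
Throughput (kbps) = 67082.0393 * 8 / 1000 = 536.656315 -> 536.66 kbps (2 dp)

536.66


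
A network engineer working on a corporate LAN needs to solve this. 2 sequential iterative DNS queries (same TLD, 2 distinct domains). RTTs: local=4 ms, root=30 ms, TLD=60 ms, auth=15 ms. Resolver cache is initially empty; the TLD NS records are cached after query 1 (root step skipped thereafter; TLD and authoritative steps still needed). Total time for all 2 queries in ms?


Lookup 1 (cold cache): local + root + TLD + auth = 4 + 30 + 60 + 15 = 109 ms
Lookups 2..2 (TLD NS cached -> skip root; new domain -> still ask TLD and auth): local + TLD + auth = 4 + 60 + 15 = 79 ms each
Remaining 1 lookups: 1 * 79 = 79 ms
Total = 109 + 79 = 188 ms

188


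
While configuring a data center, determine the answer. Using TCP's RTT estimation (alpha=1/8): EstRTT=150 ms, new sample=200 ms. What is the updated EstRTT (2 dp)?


Given: EstRTT = 150 ms, SampleRTT = 200 ms, alpha = 1/8
New EstRTT = (1 - alpha) * EstRTT + alpha * SampleRTT
(7/8) * 150 = 131.25
(1/8) * 200 = 25
New EstRTT = 131.25 + 25 = 156.25 ms -> 156.25 ms (2 dp)

156.25


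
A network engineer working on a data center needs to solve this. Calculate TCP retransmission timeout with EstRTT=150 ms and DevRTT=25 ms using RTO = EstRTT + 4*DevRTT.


Given: EstRTT = 150 ms, DevRTT = 25 ms
Timeout = EstRTT + 4 * DevRTT
4 * DevRTT = 4 * 25 = 100
Timeout = 150 + 100 = 250 ms

250
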